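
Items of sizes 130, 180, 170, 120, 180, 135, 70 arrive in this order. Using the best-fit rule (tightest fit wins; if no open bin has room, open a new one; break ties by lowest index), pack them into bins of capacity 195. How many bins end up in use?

6

  130 → bin 1 (new)  [load 130/195]
  180 → bin 2 (new)  [load 180/195]
  170 → bin 3 (new)  [load 170/195]
  120 → bin 4 (new)  [load 120/195]
  180 → bin 5 (new)  [load 180/195]
  135 → bin 6 (new)  [load 135/195]
  70 → bin 4  [load 190/195]
6 bins opened.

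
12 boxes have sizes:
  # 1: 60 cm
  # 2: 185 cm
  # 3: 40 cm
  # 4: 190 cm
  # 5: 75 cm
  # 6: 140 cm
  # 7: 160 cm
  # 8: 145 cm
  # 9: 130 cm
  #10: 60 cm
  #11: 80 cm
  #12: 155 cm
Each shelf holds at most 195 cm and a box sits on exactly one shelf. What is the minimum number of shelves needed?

Total = 190 + 185 + 160 + 155 + 145 + 140 + 130 + 80 + 75 + 60 + 60 + 40 = 1420 cm.
Lower bound: ⌈1420/195⌉ = 8 shelves.
A packing using 9 shelves:
  shelf 1: 190 = 190
  shelf 2: 185 = 185
  shelf 3: 160 = 160
  shelf 4: 155 + 40 = 195
  shelf 5: 145 = 145
  shelf 6: 140 = 140
  shelf 7: 130 + 60 = 190
  shelf 8: 80 + 75 = 155
  shelf 9: 60 = 60
No arrangement into 8 shelves stays within capacity, so 9 is optimal.

9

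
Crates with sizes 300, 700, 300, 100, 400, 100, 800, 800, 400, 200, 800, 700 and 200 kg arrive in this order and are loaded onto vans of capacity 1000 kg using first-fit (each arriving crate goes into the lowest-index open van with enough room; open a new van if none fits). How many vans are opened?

7

  300 → van 1 (new)  [load 300/1000]
  700 → van 1  [load 1000/1000]
  300 → van 2 (new)  [load 300/1000]
  100 → van 2  [load 400/1000]
  400 → van 2  [load 800/1000]
  100 → van 2  [load 900/1000]
  800 → van 3 (new)  [load 800/1000]
  800 → van 4 (new)  [load 800/1000]
  400 → van 5 (new)  [load 400/1000]
  200 → van 3  [load 1000/1000]
  800 → van 6 (new)  [load 800/1000]
  700 → van 7 (new)  [load 700/1000]
  200 → van 4  [load 1000/1000]
7 vans opened.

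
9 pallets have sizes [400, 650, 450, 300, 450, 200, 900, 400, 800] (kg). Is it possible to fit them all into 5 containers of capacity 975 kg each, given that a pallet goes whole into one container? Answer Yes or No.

Total = 4550 kg; ⌈4550/975⌉ = 5.
The bound of 5 does not rule out 5, but exhaustive search shows no assignment into 5 containers of capacity 975 kg exists — the minimum is 6.

No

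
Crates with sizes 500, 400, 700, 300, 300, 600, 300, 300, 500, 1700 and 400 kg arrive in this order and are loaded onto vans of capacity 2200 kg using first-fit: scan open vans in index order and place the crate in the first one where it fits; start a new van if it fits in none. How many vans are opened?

  500 → van 1 (new)  [load 500/2200]
  400 → van 1  [load 900/2200]
  700 → van 1  [load 1600/2200]
  300 → van 1  [load 1900/2200]
  300 → van 1  [load 2200/2200]
  600 → van 2 (new)  [load 600/2200]
  300 → van 2  [load 900/2200]
  300 → van 2  [load 1200/2200]
  500 → van 2  [load 1700/2200]
  1700 → van 3 (new)  [load 1700/2200]
  400 → van 2  [load 2100/2200]
3 vans opened.

3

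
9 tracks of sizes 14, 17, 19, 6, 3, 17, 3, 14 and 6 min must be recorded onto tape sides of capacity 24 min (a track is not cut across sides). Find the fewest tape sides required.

5

Total = 19 + 17 + 17 + 14 + 14 + 6 + 6 + 3 + 3 = 99 min.
Lower bound: ⌈99/24⌉ = 5 tape sides.
A packing using 5 tape sides:
  side 1: 19 + 3 = 22
  side 2: 17 + 6 = 23
  side 3: 17 + 6 = 23
  side 4: 14 + 3 = 17
  side 5: 14 = 14
This matches the lower bound, so 5 is optimal.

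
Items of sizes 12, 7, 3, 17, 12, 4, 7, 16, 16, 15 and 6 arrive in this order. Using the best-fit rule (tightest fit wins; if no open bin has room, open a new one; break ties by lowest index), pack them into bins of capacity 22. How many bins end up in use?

6

  12 → bin 1 (new)  [load 12/22]
  7 → bin 1  [load 19/22]
  3 → bin 1  [load 22/22]
  17 → bin 2 (new)  [load 17/22]
  12 → bin 3 (new)  [load 12/22]
  4 → bin 2  [load 21/22]
  7 → bin 3  [load 19/22]
  16 → bin 4 (new)  [load 16/22]
  16 → bin 5 (new)  [load 16/22]
  15 → bin 6 (new)  [load 15/22]
  6 → bin 4  [load 22/22]
6 bins opened.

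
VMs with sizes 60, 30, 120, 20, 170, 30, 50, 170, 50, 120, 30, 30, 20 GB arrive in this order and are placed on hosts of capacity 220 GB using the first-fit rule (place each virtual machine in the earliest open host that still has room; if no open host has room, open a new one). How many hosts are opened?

  60 → host 1 (new)  [load 60/220]
  30 → host 1  [load 90/220]
  120 → host 1  [load 210/220]
  20 → host 2 (new)  [load 20/220]
  170 → host 2  [load 190/220]
  30 → host 2  [load 220/220]
  50 → host 3 (new)  [load 50/220]
  170 → host 3  [load 220/220]
  50 → host 4 (new)  [load 50/220]
  120 → host 4  [load 170/220]
  30 → host 4  [load 200/220]
  30 → host 5 (new)  [load 30/220]
  20 → host 4  [load 220/220]
5 hosts opened.

5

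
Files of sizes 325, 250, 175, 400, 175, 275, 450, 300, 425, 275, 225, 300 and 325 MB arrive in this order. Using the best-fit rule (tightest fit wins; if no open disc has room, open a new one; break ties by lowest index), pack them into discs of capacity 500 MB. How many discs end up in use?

10

  325 → disc 1 (new)  [load 325/500]
  250 → disc 2 (new)  [load 250/500]
  175 → disc 1  [load 500/500]
  400 → disc 3 (new)  [load 400/500]
  175 → disc 2  [load 425/500]
  275 → disc 4 (new)  [load 275/500]
  450 → disc 5 (new)  [load 450/500]
  300 → disc 6 (new)  [load 300/500]
  425 → disc 7 (new)  [load 425/500]
  275 → disc 8 (new)  [load 275/500]
  225 → disc 4  [load 500/500]
  300 → disc 9 (new)  [load 300/500]
  325 → disc 10 (new)  [load 325/500]
10 discs opened.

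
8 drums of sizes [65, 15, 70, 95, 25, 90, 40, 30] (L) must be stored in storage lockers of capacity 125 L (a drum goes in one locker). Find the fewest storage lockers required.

Total = 95 + 90 + 70 + 65 + 40 + 30 + 25 + 15 = 430 L.
Lower bound: ⌈430/125⌉ = 4 storage lockers.
A packing using 4 storage lockers:
  locker 1: 95 + 30 = 125
  locker 2: 90 + 25 = 115
  locker 3: 70 + 40 + 15 = 125
  locker 4: 65 = 65
This matches the lower bound, so 4 is optimal.

4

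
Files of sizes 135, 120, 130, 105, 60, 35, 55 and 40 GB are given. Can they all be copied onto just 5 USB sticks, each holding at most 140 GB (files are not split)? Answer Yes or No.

Total = 680 GB; ⌈680/140⌉ = 5.
The bound of 5 does not rule out 5, but exhaustive search shows no assignment into 5 USB sticks of capacity 140 GB exists — the minimum is 6.

No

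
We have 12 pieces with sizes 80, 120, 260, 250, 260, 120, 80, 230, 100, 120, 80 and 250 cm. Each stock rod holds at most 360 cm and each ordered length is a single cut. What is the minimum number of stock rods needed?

6

Total = 260 + 260 + 250 + 250 + 230 + 120 + 120 + 120 + 100 + 80 + 80 + 80 = 1950 cm.
Lower bound: ⌈1950/360⌉ = 6 stock rods.
A packing using 6 stock rods:
  stock rod 1: 260 + 100 = 360
  stock rod 2: 260 + 80 = 340
  stock rod 3: 250 + 80 = 330
  stock rod 4: 250 + 80 = 330
  stock rod 5: 230 + 120 = 350
  stock rod 6: 120 + 120 = 240
This matches the lower bound, so 6 is optimal.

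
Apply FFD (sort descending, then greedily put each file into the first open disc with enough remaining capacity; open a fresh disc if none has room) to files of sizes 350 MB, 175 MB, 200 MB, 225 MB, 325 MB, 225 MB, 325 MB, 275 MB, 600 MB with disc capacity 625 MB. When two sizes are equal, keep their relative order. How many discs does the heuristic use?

Sorted descending: 600, 350, 325, 325, 275, 225, 225, 200, 175.
  600 → disc 1 (new)  [load 600/625]
  350 → disc 2 (new)  [load 350/625]
  325 → disc 3 (new)  [load 325/625]
  325 → disc 4 (new)  [load 325/625]
  275 → disc 2  [load 625/625]
  225 → disc 3  [load 550/625]
  225 → disc 4  [load 550/625]
  200 → disc 5 (new)  [load 200/625]
  175 → disc 5  [load 375/625]
5 discs opened.

5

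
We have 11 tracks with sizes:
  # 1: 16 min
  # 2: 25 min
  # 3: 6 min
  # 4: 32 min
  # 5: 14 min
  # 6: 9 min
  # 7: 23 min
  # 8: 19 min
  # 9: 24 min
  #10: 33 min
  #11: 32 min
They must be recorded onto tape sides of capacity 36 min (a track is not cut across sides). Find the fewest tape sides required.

Total = 33 + 32 + 32 + 25 + 24 + 23 + 19 + 16 + 14 + 9 + 6 = 233 min.
Lower bound: ⌈233/36⌉ = 7 tape sides.
A packing using 8 tape sides:
  side 1: 33 = 33
  side 2: 32 = 32
  side 3: 32 = 32
  side 4: 25 + 9 = 34
  side 5: 24 + 6 = 30
  side 6: 23 = 23
  side 7: 19 + 16 = 35
  side 8: 14 = 14
No arrangement into 7 tape sides stays within capacity, so 8 is optimal.

8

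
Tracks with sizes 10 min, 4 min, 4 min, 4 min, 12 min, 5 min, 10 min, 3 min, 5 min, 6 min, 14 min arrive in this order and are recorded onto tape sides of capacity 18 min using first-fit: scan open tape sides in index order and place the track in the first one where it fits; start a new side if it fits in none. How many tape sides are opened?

  10 → side 1 (new)  [load 10/18]
  4 → side 1  [load 14/18]
  4 → side 1  [load 18/18]
  4 → side 2 (new)  [load 4/18]
  12 → side 2  [load 16/18]
  5 → side 3 (new)  [load 5/18]
  10 → side 3  [load 15/18]
  3 → side 3  [load 18/18]
  5 → side 4 (new)  [load 5/18]
  6 → side 4  [load 11/18]
  14 → side 5 (new)  [load 14/18]
5 tape sides opened.

5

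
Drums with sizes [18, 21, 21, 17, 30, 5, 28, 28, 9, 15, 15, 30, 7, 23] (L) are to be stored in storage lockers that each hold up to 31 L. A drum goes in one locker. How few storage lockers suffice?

Total = 30 + 30 + 28 + 28 + 23 + 21 + 21 + 18 + 17 + 15 + 15 + 9 + 7 + 5 = 267 L.
Lower bound: ⌈267/31⌉ = 9 storage lockers.
A packing using 10 storage lockers:
  locker 1: 30 = 30
  locker 2: 30 = 30
  locker 3: 28 = 28
  locker 4: 28 = 28
  locker 5: 23 + 7 = 30
  locker 6: 21 + 9 = 30
  locker 7: 21 + 5 = 26
  locker 8: 18 = 18
  locker 9: 17 = 17
  locker 10: 15 + 15 = 30
No arrangement into 9 storage lockers stays within capacity, so 10 is optimal.

10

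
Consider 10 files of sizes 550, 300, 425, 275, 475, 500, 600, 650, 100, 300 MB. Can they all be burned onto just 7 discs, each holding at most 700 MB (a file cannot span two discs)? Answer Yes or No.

Yes

A valid assignment using 7 discs:
  disc 1: 650 = 650
  disc 2: 600 + 100 = 700
  disc 3: 550 = 550
  disc 4: 500 = 500
  disc 5: 475 = 475
  disc 6: 425 + 275 = 700
  disc 7: 300 + 300 = 600
Every load is within 700 MB, so 7 discs suffice.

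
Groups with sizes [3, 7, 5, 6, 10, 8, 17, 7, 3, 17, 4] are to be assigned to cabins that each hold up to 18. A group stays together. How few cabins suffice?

5

Total = 17 + 17 + 10 + 8 + 7 + 7 + 6 + 5 + 4 + 3 + 3 = 87.
Lower bound: ⌈87/18⌉ = 5 cabins.
A packing using 5 cabins:
  cabin 1: 17 = 17
  cabin 2: 17 = 17
  cabin 3: 10 + 8 = 18
  cabin 4: 7 + 7 + 4 = 18
  cabin 5: 6 + 5 + 3 + 3 = 17
This matches the lower bound, so 5 is optimal.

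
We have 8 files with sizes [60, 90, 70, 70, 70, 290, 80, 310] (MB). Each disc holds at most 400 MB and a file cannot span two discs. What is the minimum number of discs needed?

Total = 310 + 290 + 90 + 80 + 70 + 70 + 70 + 60 = 1040 MB.
Lower bound: ⌈1040/400⌉ = 3 discs.
A packing using 3 discs:
  disc 1: 310 + 90 = 400
  disc 2: 290 + 80 = 370
  disc 3: 70 + 70 + 70 + 60 = 270
This matches the lower bound, so 3 is optimal.

3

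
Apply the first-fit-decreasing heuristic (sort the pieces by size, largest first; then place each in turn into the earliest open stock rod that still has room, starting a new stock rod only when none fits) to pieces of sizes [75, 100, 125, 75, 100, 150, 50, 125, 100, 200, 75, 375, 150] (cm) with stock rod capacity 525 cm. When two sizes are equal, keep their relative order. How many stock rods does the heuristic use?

Sorted descending: 375, 200, 150, 150, 125, 125, 100, 100, 100, 75, 75, 75, 50.
  375 → stock rod 1 (new)  [load 375/525]
  200 → stock rod 2 (new)  [load 200/525]
  150 → stock rod 1  [load 525/525]
  150 → stock rod 2  [load 350/525]
  125 → stock rod 2  [load 475/525]
  125 → stock rod 3 (new)  [load 125/525]
  100 → stock rod 3  [load 225/525]
  100 → stock rod 3  [load 325/525]
  100 → stock rod 3  [load 425/525]
  75 → stock rod 3  [load 500/525]
  75 → stock rod 4 (new)  [load 75/525]
  75 → stock rod 4  [load 150/525]
  50 → stock rod 2  [load 525/525]
4 stock rods opened.

4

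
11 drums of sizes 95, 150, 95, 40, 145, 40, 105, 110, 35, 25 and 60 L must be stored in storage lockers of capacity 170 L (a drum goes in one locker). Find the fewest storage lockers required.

6

Total = 150 + 145 + 110 + 105 + 95 + 95 + 60 + 40 + 40 + 35 + 25 = 900 L.
Lower bound: ⌈900/170⌉ = 6 storage lockers.
A packing using 6 storage lockers:
  locker 1: 150 = 150
  locker 2: 145 + 25 = 170
  locker 3: 110 + 60 = 170
  locker 4: 105 + 40 = 145
  locker 5: 95 + 40 + 35 = 170
  locker 6: 95 = 95
This matches the lower bound, so 6 is optimal.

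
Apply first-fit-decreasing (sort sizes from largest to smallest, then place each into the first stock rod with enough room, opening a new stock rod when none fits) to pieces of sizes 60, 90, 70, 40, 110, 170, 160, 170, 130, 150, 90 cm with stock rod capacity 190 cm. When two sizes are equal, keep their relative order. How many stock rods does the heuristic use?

7

Sorted descending: 170, 170, 160, 150, 130, 110, 90, 90, 70, 60, 40.
  170 → stock rod 1 (new)  [load 170/190]
  170 → stock rod 2 (new)  [load 170/190]
  160 → stock rod 3 (new)  [load 160/190]
  150 → stock rod 4 (new)  [load 150/190]
  130 → stock rod 5 (new)  [load 130/190]
  110 → stock rod 6 (new)  [load 110/190]
  90 → stock rod 7 (new)  [load 90/190]
  90 → stock rod 7  [load 180/190]
  70 → stock rod 6  [load 180/190]
  60 → stock rod 5  [load 190/190]
  40 → stock rod 4  [load 190/190]
7 stock rods opened.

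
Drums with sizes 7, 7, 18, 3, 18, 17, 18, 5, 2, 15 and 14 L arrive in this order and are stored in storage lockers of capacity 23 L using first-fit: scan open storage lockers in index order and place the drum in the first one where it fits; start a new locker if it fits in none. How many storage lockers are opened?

7

  7 → locker 1 (new)  [load 7/23]
  7 → locker 1  [load 14/23]
  18 → locker 2 (new)  [load 18/23]
  3 → locker 1  [load 17/23]
  18 → locker 3 (new)  [load 18/23]
  17 → locker 4 (new)  [load 17/23]
  18 → locker 5 (new)  [load 18/23]
  5 → locker 1  [load 22/23]
  2 → locker 2  [load 20/23]
  15 → locker 6 (new)  [load 15/23]
  14 → locker 7 (new)  [load 14/23]
7 storage lockers opened.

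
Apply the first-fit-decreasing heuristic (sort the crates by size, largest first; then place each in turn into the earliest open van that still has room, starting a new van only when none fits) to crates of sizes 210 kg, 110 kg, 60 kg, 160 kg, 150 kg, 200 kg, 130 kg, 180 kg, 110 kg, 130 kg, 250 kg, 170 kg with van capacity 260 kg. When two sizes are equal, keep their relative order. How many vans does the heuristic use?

Sorted descending: 250, 210, 200, 180, 170, 160, 150, 130, 130, 110, 110, 60.
  250 → van 1 (new)  [load 250/260]
  210 → van 2 (new)  [load 210/260]
  200 → van 3 (new)  [load 200/260]
  180 → van 4 (new)  [load 180/260]
  170 → van 5 (new)  [load 170/260]
  160 → van 6 (new)  [load 160/260]
  150 → van 7 (new)  [load 150/260]
  130 → van 8 (new)  [load 130/260]
  130 → van 8  [load 260/260]
  110 → van 7  [load 260/260]
  110 → van 9 (new)  [load 110/260]
  60 → van 3  [load 260/260]
9 vans opened.

9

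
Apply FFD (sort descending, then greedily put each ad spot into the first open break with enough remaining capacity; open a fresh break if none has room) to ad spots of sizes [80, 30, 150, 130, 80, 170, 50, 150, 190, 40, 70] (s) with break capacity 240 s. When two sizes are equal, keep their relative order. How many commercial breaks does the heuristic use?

5

Sorted descending: 190, 170, 150, 150, 130, 80, 80, 70, 50, 40, 30.
  190 → break 1 (new)  [load 190/240]
  170 → break 2 (new)  [load 170/240]
  150 → break 3 (new)  [load 150/240]
  150 → break 4 (new)  [load 150/240]
  130 → break 5 (new)  [load 130/240]
  80 → break 3  [load 230/240]
  80 → break 4  [load 230/240]
  70 → break 2  [load 240/240]
  50 → break 1  [load 240/240]
  40 → break 5  [load 170/240]
  30 → break 5  [load 200/240]
5 commercial breaks opened.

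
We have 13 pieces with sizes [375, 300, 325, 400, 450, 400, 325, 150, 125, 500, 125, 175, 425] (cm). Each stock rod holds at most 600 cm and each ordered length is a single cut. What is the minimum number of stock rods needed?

Total = 500 + 450 + 425 + 400 + 400 + 375 + 325 + 325 + 300 + 175 + 150 + 125 + 125 = 4075 cm.
Lower bound: ⌈4075/600⌉ = 7 stock rods.
Also, 8 pieces each exceed 300 cm, and no two of those can share a stock rod, so at least 8 stock rods are needed.
A packing using 9 stock rods:
  stock rod 1: 500 = 500
  stock rod 2: 450 + 150 = 600
  stock rod 3: 425 + 175 = 600
  stock rod 4: 400 + 125 = 525
  stock rod 5: 400 + 125 = 525
  stock rod 6: 375 = 375
  stock rod 7: 325 = 325
  stock rod 8: 325 = 325
  stock rod 9: 300 = 300
No arrangement into 8 stock rods stays within capacity, so 9 is optimal.

9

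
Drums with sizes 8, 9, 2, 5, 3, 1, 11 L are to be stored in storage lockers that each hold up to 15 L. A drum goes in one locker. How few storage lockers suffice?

3

Total = 11 + 9 + 8 + 5 + 3 + 2 + 1 = 39 L.
Lower bound: ⌈39/15⌉ = 3 storage lockers.
A packing using 3 storage lockers:
  locker 1: 11 + 3 + 1 = 15
  locker 2: 9 + 5 = 14
  locker 3: 8 + 2 = 10
This matches the lower bound, so 3 is optimal.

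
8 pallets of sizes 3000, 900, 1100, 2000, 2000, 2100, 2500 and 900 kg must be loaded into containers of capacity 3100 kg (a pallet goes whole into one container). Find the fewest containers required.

5

Total = 3000 + 2500 + 2100 + 2000 + 2000 + 1100 + 900 + 900 = 14500 kg.
Lower bound: ⌈14500/3100⌉ = 5 containers.
A packing using 5 containers:
  container 1: 3000 = 3000
  container 2: 2500 = 2500
  container 3: 2100 + 900 = 3000
  container 4: 2000 + 1100 = 3100
  container 5: 2000 + 900 = 2900
This matches the lower bound, so 5 is optimal.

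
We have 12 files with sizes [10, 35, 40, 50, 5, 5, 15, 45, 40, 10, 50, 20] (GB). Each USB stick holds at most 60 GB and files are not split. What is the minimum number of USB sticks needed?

6

Total = 50 + 50 + 45 + 40 + 40 + 35 + 20 + 15 + 10 + 10 + 5 + 5 = 325 GB.
Lower bound: ⌈325/60⌉ = 6 USB sticks.
A packing using 6 USB sticks:
  USB stick 1: 50 + 10 = 60
  USB stick 2: 50 + 10 = 60
  USB stick 3: 45 + 15 = 60
  USB stick 4: 40 + 20 = 60
  USB stick 5: 40 + 5 + 5 = 50
  USB stick 6: 35 = 35
This matches the lower bound, so 6 is optimal.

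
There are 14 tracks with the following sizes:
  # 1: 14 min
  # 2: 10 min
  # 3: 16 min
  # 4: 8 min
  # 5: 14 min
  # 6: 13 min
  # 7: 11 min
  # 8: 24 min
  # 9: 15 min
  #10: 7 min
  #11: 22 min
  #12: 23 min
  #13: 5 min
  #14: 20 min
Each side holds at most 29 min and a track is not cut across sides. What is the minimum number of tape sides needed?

8

Total = 24 + 23 + 22 + 20 + 16 + 15 + 14 + 14 + 13 + 11 + 10 + 8 + 7 + 5 = 202 min.
Lower bound: ⌈202/29⌉ = 7 tape sides.
A packing using 8 tape sides:
  side 1: 24 + 5 = 29
  side 2: 23 = 23
  side 3: 22 + 7 = 29
  side 4: 20 + 8 = 28
  side 5: 16 + 13 = 29
  side 6: 15 + 14 = 29
  side 7: 14 + 11 = 25
  side 8: 10 = 10
No arrangement into 7 tape sides stays within capacity, so 8 is optimal.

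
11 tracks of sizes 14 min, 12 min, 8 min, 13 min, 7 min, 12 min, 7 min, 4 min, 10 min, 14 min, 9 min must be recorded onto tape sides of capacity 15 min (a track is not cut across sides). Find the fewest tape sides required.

9

Total = 14 + 14 + 13 + 12 + 12 + 10 + 9 + 8 + 7 + 7 + 4 = 110 min.
Lower bound: ⌈110/15⌉ = 8 tape sides.
A packing using 9 tape sides:
  side 1: 14 = 14
  side 2: 14 = 14
  side 3: 13 = 13
  side 4: 12 = 12
  side 5: 12 = 12
  side 6: 10 + 4 = 14
  side 7: 9 = 9
  side 8: 8 + 7 = 15
  side 9: 7 = 7
No arrangement into 8 tape sides stays within capacity, so 9 is optimal.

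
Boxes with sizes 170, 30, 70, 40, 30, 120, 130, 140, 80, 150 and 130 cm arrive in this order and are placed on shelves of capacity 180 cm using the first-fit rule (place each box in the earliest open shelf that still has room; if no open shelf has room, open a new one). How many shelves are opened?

8

  170 → shelf 1 (new)  [load 170/180]
  30 → shelf 2 (new)  [load 30/180]
  70 → shelf 2  [load 100/180]
  40 → shelf 2  [load 140/180]
  30 → shelf 2  [load 170/180]
  120 → shelf 3 (new)  [load 120/180]
  130 → shelf 4 (new)  [load 130/180]
  140 → shelf 5 (new)  [load 140/180]
  80 → shelf 6 (new)  [load 80/180]
  150 → shelf 7 (new)  [load 150/180]
  130 → shelf 8 (new)  [load 130/180]
8 shelves opened.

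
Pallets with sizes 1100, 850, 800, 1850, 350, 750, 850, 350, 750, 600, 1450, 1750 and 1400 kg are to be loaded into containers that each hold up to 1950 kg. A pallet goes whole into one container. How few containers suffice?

8

Total = 1850 + 1750 + 1450 + 1400 + 1100 + 850 + 850 + 800 + 750 + 750 + 600 + 350 + 350 = 12850 kg.
Lower bound: ⌈12850/1950⌉ = 7 containers.
A packing using 8 containers:
  container 1: 1850 = 1850
  container 2: 1750 = 1750
  container 3: 1450 + 350 = 1800
  container 4: 1400 + 350 = 1750
  container 5: 1100 + 850 = 1950
  container 6: 850 + 800 = 1650
  container 7: 750 + 750 = 1500
  container 8: 600 = 600
No arrangement into 7 containers stays within capacity, so 8 is optimal.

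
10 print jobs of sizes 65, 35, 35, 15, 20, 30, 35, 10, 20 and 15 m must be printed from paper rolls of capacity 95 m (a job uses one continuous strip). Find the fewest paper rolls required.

Total = 65 + 35 + 35 + 35 + 30 + 20 + 20 + 15 + 15 + 10 = 280 m.
Lower bound: ⌈280/95⌉ = 3 paper rolls.
A packing using 3 paper rolls:
  roll 1: 65 + 30 = 95
  roll 2: 35 + 35 + 20 = 90
  roll 3: 35 + 20 + 15 + 15 + 10 = 95
This matches the lower bound, so 3 is optimal.

3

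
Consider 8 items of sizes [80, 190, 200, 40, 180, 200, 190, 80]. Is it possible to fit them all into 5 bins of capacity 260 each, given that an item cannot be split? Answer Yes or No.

Total = 1160; ⌈1160/260⌉ = 5.
The bound of 5 does not rule out 5, but exhaustive search shows no assignment into 5 bins of capacity 260 exists — the minimum is 6.

No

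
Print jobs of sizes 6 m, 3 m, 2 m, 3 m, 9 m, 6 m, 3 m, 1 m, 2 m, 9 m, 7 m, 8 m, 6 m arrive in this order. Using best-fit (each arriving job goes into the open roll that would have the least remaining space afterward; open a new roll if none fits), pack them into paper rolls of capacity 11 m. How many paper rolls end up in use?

  6 → roll 1 (new)  [load 6/11]
  3 → roll 1  [load 9/11]
  2 → roll 1  [load 11/11]
  3 → roll 2 (new)  [load 3/11]
  9 → roll 3 (new)  [load 9/11]
  6 → roll 2  [load 9/11]
  3 → roll 4 (new)  [load 3/11]
  1 → roll 2  [load 10/11]
  2 → roll 3  [load 11/11]
  9 → roll 5 (new)  [load 9/11]
  7 → roll 4  [load 10/11]
  8 → roll 6 (new)  [load 8/11]
  6 → roll 7 (new)  [load 6/11]
7 paper rolls opened.

7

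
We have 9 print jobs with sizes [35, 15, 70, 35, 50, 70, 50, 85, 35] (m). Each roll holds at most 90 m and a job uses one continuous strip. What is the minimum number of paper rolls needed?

Total = 85 + 70 + 70 + 50 + 50 + 35 + 35 + 35 + 15 = 445 m.
Lower bound: ⌈445/90⌉ = 5 paper rolls.
A packing using 6 paper rolls:
  roll 1: 85 = 85
  roll 2: 70 + 15 = 85
  roll 3: 70 = 70
  roll 4: 50 + 35 = 85
  roll 5: 50 + 35 = 85
  roll 6: 35 = 35
No arrangement into 5 paper rolls stays within capacity, so 6 is optimal.

6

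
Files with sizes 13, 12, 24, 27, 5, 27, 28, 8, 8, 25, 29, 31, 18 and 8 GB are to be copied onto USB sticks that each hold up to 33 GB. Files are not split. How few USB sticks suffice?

Total = 31 + 29 + 28 + 27 + 27 + 25 + 24 + 18 + 13 + 12 + 8 + 8 + 8 + 5 = 263 GB.
Lower bound: ⌈263/33⌉ = 8 USB sticks.
A packing using 9 USB sticks:
  USB stick 1: 31 = 31
  USB stick 2: 29 = 29
  USB stick 3: 28 + 5 = 33
  USB stick 4: 27 = 27
  USB stick 5: 27 = 27
  USB stick 6: 25 + 8 = 33
  USB stick 7: 24 + 8 = 32
  USB stick 8: 18 + 13 = 31
  USB stick 9: 12 + 8 = 20
No arrangement into 8 USB sticks stays within capacity, so 9 is optimal.

9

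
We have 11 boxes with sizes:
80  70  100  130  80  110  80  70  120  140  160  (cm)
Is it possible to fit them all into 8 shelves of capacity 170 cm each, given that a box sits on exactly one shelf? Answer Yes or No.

Yes

A valid assignment using 8 shelves:
  shelf 1: 160 = 160
  shelf 2: 140 = 140
  shelf 3: 130 = 130
  shelf 4: 120 = 120
  shelf 5: 110 = 110
  shelf 6: 100 + 70 = 170
  shelf 7: 80 + 80 = 160
  shelf 8: 80 + 70 = 150
Every load is within 170 cm, so 8 shelves suffice.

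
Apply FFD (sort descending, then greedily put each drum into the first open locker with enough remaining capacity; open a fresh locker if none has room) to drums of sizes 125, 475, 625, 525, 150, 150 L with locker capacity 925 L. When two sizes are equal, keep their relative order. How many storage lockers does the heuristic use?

Sorted descending: 625, 525, 475, 150, 150, 125.
  625 → locker 1 (new)  [load 625/925]
  525 → locker 2 (new)  [load 525/925]
  475 → locker 3 (new)  [load 475/925]
  150 → locker 1  [load 775/925]
  150 → locker 1  [load 925/925]
  125 → locker 2  [load 650/925]
3 storage lockers opened.

3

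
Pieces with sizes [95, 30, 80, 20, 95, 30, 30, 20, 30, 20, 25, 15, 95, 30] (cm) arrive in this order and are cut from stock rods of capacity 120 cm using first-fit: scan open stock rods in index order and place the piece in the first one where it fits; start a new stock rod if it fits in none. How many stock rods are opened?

  95 → stock rod 1 (new)  [load 95/120]
  30 → stock rod 2 (new)  [load 30/120]
  80 → stock rod 2  [load 110/120]
  20 → stock rod 1  [load 115/120]
  95 → stock rod 3 (new)  [load 95/120]
  30 → stock rod 4 (new)  [load 30/120]
  30 → stock rod 4  [load 60/120]
  20 → stock rod 3  [load 115/120]
  30 → stock rod 4  [load 90/120]
  20 → stock rod 4  [load 110/120]
  25 → stock rod 5 (new)  [load 25/120]
  15 → stock rod 5  [load 40/120]
  95 → stock rod 6 (new)  [load 95/120]
  30 → stock rod 5  [load 70/120]
6 stock rods opened.

6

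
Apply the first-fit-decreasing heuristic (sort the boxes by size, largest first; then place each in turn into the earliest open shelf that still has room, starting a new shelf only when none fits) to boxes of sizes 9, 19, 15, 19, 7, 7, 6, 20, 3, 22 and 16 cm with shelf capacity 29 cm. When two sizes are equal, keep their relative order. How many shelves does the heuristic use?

Sorted descending: 22, 20, 19, 19, 16, 15, 9, 7, 7, 6, 3.
  22 → shelf 1 (new)  [load 22/29]
  20 → shelf 2 (new)  [load 20/29]
  19 → shelf 3 (new)  [load 19/29]
  19 → shelf 4 (new)  [load 19/29]
  16 → shelf 5 (new)  [load 16/29]
  15 → shelf 6 (new)  [load 15/29]
  9 → shelf 2  [load 29/29]
  7 → shelf 1  [load 29/29]
  7 → shelf 3  [load 26/29]
  6 → shelf 4  [load 25/29]
  3 → shelf 3  [load 29/29]
6 shelves opened.

6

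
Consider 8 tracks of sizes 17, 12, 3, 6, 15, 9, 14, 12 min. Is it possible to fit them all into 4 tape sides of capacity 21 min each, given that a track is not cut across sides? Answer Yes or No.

Total = 88 min; ⌈88/21⌉ = 5.
At least 5 tape sides are required, but only 4 are allowed.

No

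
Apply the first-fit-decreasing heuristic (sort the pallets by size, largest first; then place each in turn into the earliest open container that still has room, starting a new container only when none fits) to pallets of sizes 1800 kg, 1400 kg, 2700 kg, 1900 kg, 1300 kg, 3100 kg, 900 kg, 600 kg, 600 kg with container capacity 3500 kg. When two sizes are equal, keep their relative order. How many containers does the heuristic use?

Sorted descending: 3100, 2700, 1900, 1800, 1400, 1300, 900, 600, 600.
  3100 → container 1 (new)  [load 3100/3500]
  2700 → container 2 (new)  [load 2700/3500]
  1900 → container 3 (new)  [load 1900/3500]
  1800 → container 4 (new)  [load 1800/3500]
  1400 → container 3  [load 3300/3500]
  1300 → container 4  [load 3100/3500]
  900 → container 5 (new)  [load 900/3500]
  600 → container 2  [load 3300/3500]
  600 → container 5  [load 1500/3500]
5 containers opened.

5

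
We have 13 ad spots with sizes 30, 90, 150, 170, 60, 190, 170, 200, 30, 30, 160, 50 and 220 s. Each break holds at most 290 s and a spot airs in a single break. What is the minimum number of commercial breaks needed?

Total = 220 + 200 + 190 + 170 + 170 + 160 + 150 + 90 + 60 + 50 + 30 + 30 + 30 = 1550 s.
Lower bound: ⌈1550/290⌉ = 6 commercial breaks.
Also, 7 ad spots each exceed 145 s, and no two of those can share a break, so at least 7 commercial breaks are needed.
A packing using 7 commercial breaks:
  break 1: 220 + 60 = 280
  break 2: 200 + 90 = 290
  break 3: 190 + 50 + 30 = 270
  break 4: 170 + 30 + 30 = 230
  break 5: 170 = 170
  break 6: 160 = 160
  break 7: 150 = 150
This matches the lower bound, so 7 is optimal.

7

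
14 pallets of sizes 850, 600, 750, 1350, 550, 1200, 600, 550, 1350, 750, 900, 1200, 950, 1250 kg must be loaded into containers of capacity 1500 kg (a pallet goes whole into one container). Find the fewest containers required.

10

Total = 1350 + 1350 + 1250 + 1200 + 1200 + 950 + 900 + 850 + 750 + 750 + 600 + 600 + 550 + 550 = 12850 kg.
Lower bound: ⌈12850/1500⌉ = 9 containers.
A packing using 10 containers:
  container 1: 1350 = 1350
  container 2: 1350 = 1350
  container 3: 1250 = 1250
  container 4: 1200 = 1200
  container 5: 1200 = 1200
  container 6: 950 + 550 = 1500
  container 7: 900 + 600 = 1500
  container 8: 850 + 600 = 1450
  container 9: 750 + 750 = 1500
  container 10: 550 = 550
No arrangement into 9 containers stays within capacity, so 10 is optimal.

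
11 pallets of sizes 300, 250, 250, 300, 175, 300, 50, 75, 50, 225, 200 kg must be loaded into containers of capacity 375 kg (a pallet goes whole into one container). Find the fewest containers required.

Total = 300 + 300 + 300 + 250 + 250 + 225 + 200 + 175 + 75 + 50 + 50 = 2175 kg.
Lower bound: ⌈2175/375⌉ = 6 containers.
Also, 7 pallets each exceed 375/2 kg, and no two of those can share a container, so at least 7 containers are needed.
A packing using 7 containers:
  container 1: 300 + 75 = 375
  container 2: 300 + 50 = 350
  container 3: 300 + 50 = 350
  container 4: 250 = 250
  container 5: 250 = 250
  container 6: 225 = 225
  container 7: 200 + 175 = 375
This matches the lower bound, so 7 is optimal.

7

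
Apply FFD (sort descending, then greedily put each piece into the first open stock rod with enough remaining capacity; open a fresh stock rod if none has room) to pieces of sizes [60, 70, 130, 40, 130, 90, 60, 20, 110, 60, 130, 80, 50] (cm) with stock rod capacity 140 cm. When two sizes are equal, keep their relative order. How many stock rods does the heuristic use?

8

Sorted descending: 130, 130, 130, 110, 90, 80, 70, 60, 60, 60, 50, 40, 20.
  130 → stock rod 1 (new)  [load 130/140]
  130 → stock rod 2 (new)  [load 130/140]
  130 → stock rod 3 (new)  [load 130/140]
  110 → stock rod 4 (new)  [load 110/140]
  90 → stock rod 5 (new)  [load 90/140]
  80 → stock rod 6 (new)  [load 80/140]
  70 → stock rod 7 (new)  [load 70/140]
  60 → stock rod 6  [load 140/140]
  60 → stock rod 7  [load 130/140]
  60 → stock rod 8 (new)  [load 60/140]
  50 → stock rod 5  [load 140/140]
  40 → stock rod 8  [load 100/140]
  20 → stock rod 4  [load 130/140]
8 stock rods opened.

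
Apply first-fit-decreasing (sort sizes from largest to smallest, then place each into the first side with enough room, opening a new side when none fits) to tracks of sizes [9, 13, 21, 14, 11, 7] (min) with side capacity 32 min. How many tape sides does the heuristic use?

3

Sorted descending: 21, 14, 13, 11, 9, 7.
  21 → side 1 (new)  [load 21/32]
  14 → side 2 (new)  [load 14/32]
  13 → side 2  [load 27/32]
  11 → side 1  [load 32/32]
  9 → side 3 (new)  [load 9/32]
  7 → side 3  [load 16/32]
3 tape sides opened.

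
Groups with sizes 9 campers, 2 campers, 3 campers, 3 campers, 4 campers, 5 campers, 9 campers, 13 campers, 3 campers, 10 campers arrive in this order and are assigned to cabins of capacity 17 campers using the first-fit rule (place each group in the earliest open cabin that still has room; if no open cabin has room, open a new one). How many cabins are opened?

5

  9 → cabin 1 (new)  [load 9/17]
  2 → cabin 1  [load 11/17]
  3 → cabin 1  [load 14/17]
  3 → cabin 1  [load 17/17]
  4 → cabin 2 (new)  [load 4/17]
  5 → cabin 2  [load 9/17]
  9 → cabin 3 (new)  [load 9/17]
  13 → cabin 4 (new)  [load 13/17]
  3 → cabin 2  [load 12/17]
  10 → cabin 5 (new)  [load 10/17]
5 cabins opened.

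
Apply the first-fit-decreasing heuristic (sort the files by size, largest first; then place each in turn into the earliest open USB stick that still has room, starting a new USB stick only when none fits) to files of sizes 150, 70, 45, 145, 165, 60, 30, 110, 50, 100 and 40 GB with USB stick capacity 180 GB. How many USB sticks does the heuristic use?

6

Sorted descending: 165, 150, 145, 110, 100, 70, 60, 50, 45, 40, 30.
  165 → USB stick 1 (new)  [load 165/180]
  150 → USB stick 2 (new)  [load 150/180]
  145 → USB stick 3 (new)  [load 145/180]
  110 → USB stick 4 (new)  [load 110/180]
  100 → USB stick 5 (new)  [load 100/180]
  70 → USB stick 4  [load 180/180]
  60 → USB stick 5  [load 160/180]
  50 → USB stick 6 (new)  [load 50/180]
  45 → USB stick 6  [load 95/180]
  40 → USB stick 6  [load 135/180]
  30 → USB stick 2  [load 180/180]
6 USB sticks opened.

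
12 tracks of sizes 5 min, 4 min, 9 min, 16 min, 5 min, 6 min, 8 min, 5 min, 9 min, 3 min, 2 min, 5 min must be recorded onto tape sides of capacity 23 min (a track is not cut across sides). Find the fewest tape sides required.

4

Total = 16 + 9 + 9 + 8 + 6 + 5 + 5 + 5 + 5 + 4 + 3 + 2 = 77 min.
Lower bound: ⌈77/23⌉ = 4 tape sides.
A packing using 4 tape sides:
  side 1: 16 + 6 = 22
  side 2: 9 + 9 + 5 = 23
  side 3: 8 + 5 + 5 + 5 = 23
  side 4: 4 + 3 + 2 = 9
This matches the lower bound, so 4 is optimal.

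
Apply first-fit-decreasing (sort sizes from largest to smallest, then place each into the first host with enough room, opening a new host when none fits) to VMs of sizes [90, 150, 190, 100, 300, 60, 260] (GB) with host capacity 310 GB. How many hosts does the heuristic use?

4

Sorted descending: 300, 260, 190, 150, 100, 90, 60.
  300 → host 1 (new)  [load 300/310]
  260 → host 2 (new)  [load 260/310]
  190 → host 3 (new)  [load 190/310]
  150 → host 4 (new)  [load 150/310]
  100 → host 3  [load 290/310]
  90 → host 4  [load 240/310]
  60 → host 4  [load 300/310]
4 hosts opened.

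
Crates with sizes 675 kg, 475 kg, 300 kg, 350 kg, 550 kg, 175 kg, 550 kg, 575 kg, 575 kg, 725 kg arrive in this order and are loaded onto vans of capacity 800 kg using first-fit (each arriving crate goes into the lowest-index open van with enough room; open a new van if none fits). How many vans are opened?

8

  675 → van 1 (new)  [load 675/800]
  475 → van 2 (new)  [load 475/800]
  300 → van 2  [load 775/800]
  350 → van 3 (new)  [load 350/800]
  550 → van 4 (new)  [load 550/800]
  175 → van 3  [load 525/800]
  550 → van 5 (new)  [load 550/800]
  575 → van 6 (new)  [load 575/800]
  575 → van 7 (new)  [load 575/800]
  725 → van 8 (new)  [load 725/800]
8 vans opened.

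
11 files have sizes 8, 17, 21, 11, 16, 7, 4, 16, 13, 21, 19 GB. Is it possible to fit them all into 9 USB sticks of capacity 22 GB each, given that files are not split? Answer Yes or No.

Yes

A valid assignment using 8 USB sticks:
  USB stick 1: 21 = 21
  USB stick 2: 21 = 21
  USB stick 3: 19 = 19
  USB stick 4: 17 + 4 = 21
  USB stick 5: 16 = 16
  USB stick 6: 16 = 16
  USB stick 7: 13 + 8 = 21
  USB stick 8: 11 + 7 = 18
That uses only 8 ≤ 9, so 9 USB sticks are enough.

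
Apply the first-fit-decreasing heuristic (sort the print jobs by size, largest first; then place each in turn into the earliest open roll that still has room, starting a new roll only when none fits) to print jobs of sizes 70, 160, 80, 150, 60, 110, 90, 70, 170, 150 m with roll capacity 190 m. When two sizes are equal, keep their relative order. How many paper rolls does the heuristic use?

7

Sorted descending: 170, 160, 150, 150, 110, 90, 80, 70, 70, 60.
  170 → roll 1 (new)  [load 170/190]
  160 → roll 2 (new)  [load 160/190]
  150 → roll 3 (new)  [load 150/190]
  150 → roll 4 (new)  [load 150/190]
  110 → roll 5 (new)  [load 110/190]
  90 → roll 6 (new)  [load 90/190]
  80 → roll 5  [load 190/190]
  70 → roll 6  [load 160/190]
  70 → roll 7 (new)  [load 70/190]
  60 → roll 7  [load 130/190]
7 paper rolls opened.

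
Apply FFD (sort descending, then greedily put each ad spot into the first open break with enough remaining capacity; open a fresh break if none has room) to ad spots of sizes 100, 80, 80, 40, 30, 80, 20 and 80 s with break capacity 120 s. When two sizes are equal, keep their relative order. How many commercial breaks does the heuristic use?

Sorted descending: 100, 80, 80, 80, 80, 40, 30, 20.
  100 → break 1 (new)  [load 100/120]
  80 → break 2 (new)  [load 80/120]
  80 → break 3 (new)  [load 80/120]
  80 → break 4 (new)  [load 80/120]
  80 → break 5 (new)  [load 80/120]
  40 → break 2  [load 120/120]
  30 → break 3  [load 110/120]
  20 → break 1  [load 120/120]
5 commercial breaks opened.

5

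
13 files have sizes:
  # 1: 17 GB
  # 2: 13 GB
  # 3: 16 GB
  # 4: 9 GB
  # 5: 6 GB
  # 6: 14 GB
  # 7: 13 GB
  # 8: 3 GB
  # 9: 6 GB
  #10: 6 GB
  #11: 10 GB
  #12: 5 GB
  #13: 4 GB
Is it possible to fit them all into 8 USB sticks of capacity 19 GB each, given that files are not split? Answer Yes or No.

Yes

A valid assignment using 7 USB sticks:
  USB stick 1: 17 = 17
  USB stick 2: 16 + 3 = 19
  USB stick 3: 14 + 5 = 19
  USB stick 4: 13 + 6 = 19
  USB stick 5: 13 + 6 = 19
  USB stick 6: 10 + 9 = 19
  USB stick 7: 6 + 4 = 10
That uses only 7 ≤ 8, so 8 USB sticks are enough.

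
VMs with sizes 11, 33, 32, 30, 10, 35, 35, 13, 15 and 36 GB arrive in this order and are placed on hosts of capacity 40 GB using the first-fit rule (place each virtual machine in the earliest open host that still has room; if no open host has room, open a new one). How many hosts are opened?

  11 → host 1 (new)  [load 11/40]
  33 → host 2 (new)  [load 33/40]
  32 → host 3 (new)  [load 32/40]
  30 → host 4 (new)  [load 30/40]
  10 → host 1  [load 21/40]
  35 → host 5 (new)  [load 35/40]
  35 → host 6 (new)  [load 35/40]
  13 → host 1  [load 34/40]
  15 → host 7 (new)  [load 15/40]
  36 → host 8 (new)  [load 36/40]
8 hosts opened.

8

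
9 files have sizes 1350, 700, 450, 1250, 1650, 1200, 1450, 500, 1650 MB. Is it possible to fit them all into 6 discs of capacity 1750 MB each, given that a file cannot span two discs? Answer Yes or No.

No

Total = 10200 MB; ⌈10200/1750⌉ = 6.
The bound of 6 does not rule out 6, but exhaustive search shows no assignment into 6 discs of capacity 1750 MB exists — the minimum is 7.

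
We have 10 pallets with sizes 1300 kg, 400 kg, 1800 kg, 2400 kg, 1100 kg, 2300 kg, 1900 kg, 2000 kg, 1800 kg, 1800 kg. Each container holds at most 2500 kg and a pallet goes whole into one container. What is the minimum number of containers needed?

8

Total = 2400 + 2300 + 2000 + 1900 + 1800 + 1800 + 1800 + 1300 + 1100 + 400 = 16800 kg.
Lower bound: ⌈16800/2500⌉ = 7 containers.
Also, 8 pallets each exceed 1250 kg, and no two of those can share a container, so at least 8 containers are needed.
A packing using 8 containers:
  container 1: 2400 = 2400
  container 2: 2300 = 2300
  container 3: 2000 + 400 = 2400
  container 4: 1900 = 1900
  container 5: 1800 = 1800
  container 6: 1800 = 1800
  container 7: 1800 = 1800
  container 8: 1300 + 1100 = 2400
This matches the lower bound, so 8 is optimal.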